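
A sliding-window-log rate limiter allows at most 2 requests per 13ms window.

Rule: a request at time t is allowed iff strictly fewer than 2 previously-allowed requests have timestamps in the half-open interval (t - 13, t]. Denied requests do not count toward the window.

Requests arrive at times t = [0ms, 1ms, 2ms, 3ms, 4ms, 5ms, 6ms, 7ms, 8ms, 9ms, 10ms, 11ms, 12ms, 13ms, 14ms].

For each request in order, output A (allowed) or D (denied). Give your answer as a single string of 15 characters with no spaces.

Tracking allowed requests in the window:
  req#1 t=0ms: ALLOW
  req#2 t=1ms: ALLOW
  req#3 t=2ms: DENY
  req#4 t=3ms: DENY
  req#5 t=4ms: DENY
  req#6 t=5ms: DENY
  req#7 t=6ms: DENY
  req#8 t=7ms: DENY
  req#9 t=8ms: DENY
  req#10 t=9ms: DENY
  req#11 t=10ms: DENY
  req#12 t=11ms: DENY
  req#13 t=12ms: DENY
  req#14 t=13ms: ALLOW
  req#15 t=14ms: ALLOW

Answer: AADDDDDDDDDDDAA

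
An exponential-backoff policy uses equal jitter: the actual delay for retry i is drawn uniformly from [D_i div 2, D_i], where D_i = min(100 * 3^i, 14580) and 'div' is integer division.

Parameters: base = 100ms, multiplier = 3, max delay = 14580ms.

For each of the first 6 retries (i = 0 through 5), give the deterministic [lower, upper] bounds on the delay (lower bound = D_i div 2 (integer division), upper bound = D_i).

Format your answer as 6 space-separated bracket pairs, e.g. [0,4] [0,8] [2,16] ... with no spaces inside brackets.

Answer: [50,100] [150,300] [450,900] [1350,2700] [4050,8100] [7290,14580]

Derivation:
Computing bounds per retry:
  i=0: D_i=min(100*3^0,14580)=100, bounds=[50,100]
  i=1: D_i=min(100*3^1,14580)=300, bounds=[150,300]
  i=2: D_i=min(100*3^2,14580)=900, bounds=[450,900]
  i=3: D_i=min(100*3^3,14580)=2700, bounds=[1350,2700]
  i=4: D_i=min(100*3^4,14580)=8100, bounds=[4050,8100]
  i=5: D_i=min(100*3^5,14580)=14580, bounds=[7290,14580]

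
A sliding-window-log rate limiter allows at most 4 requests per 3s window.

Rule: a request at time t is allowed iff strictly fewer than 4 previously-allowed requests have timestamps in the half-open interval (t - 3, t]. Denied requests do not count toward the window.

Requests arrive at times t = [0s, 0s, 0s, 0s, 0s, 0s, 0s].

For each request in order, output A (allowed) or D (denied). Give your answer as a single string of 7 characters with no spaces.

Answer: AAAADDD

Derivation:
Tracking allowed requests in the window:
  req#1 t=0s: ALLOW
  req#2 t=0s: ALLOW
  req#3 t=0s: ALLOW
  req#4 t=0s: ALLOW
  req#5 t=0s: DENY
  req#6 t=0s: DENY
  req#7 t=0s: DENY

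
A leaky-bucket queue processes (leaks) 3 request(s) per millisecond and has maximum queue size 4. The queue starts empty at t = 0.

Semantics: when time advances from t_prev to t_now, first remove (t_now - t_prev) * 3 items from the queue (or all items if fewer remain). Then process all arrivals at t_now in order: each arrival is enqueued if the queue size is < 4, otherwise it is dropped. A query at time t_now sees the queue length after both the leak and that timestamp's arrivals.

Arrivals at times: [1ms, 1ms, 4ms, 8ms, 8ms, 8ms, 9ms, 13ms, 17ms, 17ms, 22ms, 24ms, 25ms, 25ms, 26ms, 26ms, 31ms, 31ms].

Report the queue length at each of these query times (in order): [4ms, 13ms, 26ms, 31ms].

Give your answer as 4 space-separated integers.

Answer: 1 1 2 2

Derivation:
Queue lengths at query times:
  query t=4ms: backlog = 1
  query t=13ms: backlog = 1
  query t=26ms: backlog = 2
  query t=31ms: backlog = 2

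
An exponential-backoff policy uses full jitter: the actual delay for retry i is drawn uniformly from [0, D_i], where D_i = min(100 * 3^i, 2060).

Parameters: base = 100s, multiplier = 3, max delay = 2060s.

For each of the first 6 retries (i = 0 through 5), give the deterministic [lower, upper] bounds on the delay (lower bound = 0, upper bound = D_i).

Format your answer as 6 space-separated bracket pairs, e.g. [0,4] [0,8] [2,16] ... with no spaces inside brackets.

Computing bounds per retry:
  i=0: D_i=min(100*3^0,2060)=100, bounds=[0,100]
  i=1: D_i=min(100*3^1,2060)=300, bounds=[0,300]
  i=2: D_i=min(100*3^2,2060)=900, bounds=[0,900]
  i=3: D_i=min(100*3^3,2060)=2060, bounds=[0,2060]
  i=4: D_i=min(100*3^4,2060)=2060, bounds=[0,2060]
  i=5: D_i=min(100*3^5,2060)=2060, bounds=[0,2060]

Answer: [0,100] [0,300] [0,900] [0,2060] [0,2060] [0,2060]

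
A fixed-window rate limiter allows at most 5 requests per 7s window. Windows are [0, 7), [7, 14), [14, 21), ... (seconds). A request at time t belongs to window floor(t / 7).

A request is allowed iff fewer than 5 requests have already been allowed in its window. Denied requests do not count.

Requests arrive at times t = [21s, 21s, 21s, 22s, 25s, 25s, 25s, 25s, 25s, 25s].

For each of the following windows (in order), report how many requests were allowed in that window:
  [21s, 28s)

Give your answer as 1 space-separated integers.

Answer: 5

Derivation:
Processing requests:
  req#1 t=21s (window 3): ALLOW
  req#2 t=21s (window 3): ALLOW
  req#3 t=21s (window 3): ALLOW
  req#4 t=22s (window 3): ALLOW
  req#5 t=25s (window 3): ALLOW
  req#6 t=25s (window 3): DENY
  req#7 t=25s (window 3): DENY
  req#8 t=25s (window 3): DENY
  req#9 t=25s (window 3): DENY
  req#10 t=25s (window 3): DENY

Allowed counts by window: 5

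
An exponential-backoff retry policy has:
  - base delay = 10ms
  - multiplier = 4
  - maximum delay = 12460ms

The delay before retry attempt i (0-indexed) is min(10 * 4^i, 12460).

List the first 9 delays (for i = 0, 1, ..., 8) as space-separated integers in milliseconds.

Computing each delay:
  i=0: min(10*4^0, 12460) = 10
  i=1: min(10*4^1, 12460) = 40
  i=2: min(10*4^2, 12460) = 160
  i=3: min(10*4^3, 12460) = 640
  i=4: min(10*4^4, 12460) = 2560
  i=5: min(10*4^5, 12460) = 10240
  i=6: min(10*4^6, 12460) = 12460
  i=7: min(10*4^7, 12460) = 12460
  i=8: min(10*4^8, 12460) = 12460

Answer: 10 40 160 640 2560 10240 12460 12460 12460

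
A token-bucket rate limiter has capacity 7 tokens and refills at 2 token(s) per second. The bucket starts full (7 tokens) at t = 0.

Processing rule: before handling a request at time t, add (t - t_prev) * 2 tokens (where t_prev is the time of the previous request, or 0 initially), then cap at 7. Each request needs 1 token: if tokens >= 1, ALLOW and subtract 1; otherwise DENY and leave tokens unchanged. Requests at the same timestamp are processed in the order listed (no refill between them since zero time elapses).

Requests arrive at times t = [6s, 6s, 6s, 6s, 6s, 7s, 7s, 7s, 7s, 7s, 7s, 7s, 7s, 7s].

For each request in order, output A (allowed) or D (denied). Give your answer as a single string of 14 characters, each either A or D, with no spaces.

Simulating step by step:
  req#1 t=6s: ALLOW
  req#2 t=6s: ALLOW
  req#3 t=6s: ALLOW
  req#4 t=6s: ALLOW
  req#5 t=6s: ALLOW
  req#6 t=7s: ALLOW
  req#7 t=7s: ALLOW
  req#8 t=7s: ALLOW
  req#9 t=7s: ALLOW
  req#10 t=7s: DENY
  req#11 t=7s: DENY
  req#12 t=7s: DENY
  req#13 t=7s: DENY
  req#14 t=7s: DENY

Answer: AAAAAAAAADDDDD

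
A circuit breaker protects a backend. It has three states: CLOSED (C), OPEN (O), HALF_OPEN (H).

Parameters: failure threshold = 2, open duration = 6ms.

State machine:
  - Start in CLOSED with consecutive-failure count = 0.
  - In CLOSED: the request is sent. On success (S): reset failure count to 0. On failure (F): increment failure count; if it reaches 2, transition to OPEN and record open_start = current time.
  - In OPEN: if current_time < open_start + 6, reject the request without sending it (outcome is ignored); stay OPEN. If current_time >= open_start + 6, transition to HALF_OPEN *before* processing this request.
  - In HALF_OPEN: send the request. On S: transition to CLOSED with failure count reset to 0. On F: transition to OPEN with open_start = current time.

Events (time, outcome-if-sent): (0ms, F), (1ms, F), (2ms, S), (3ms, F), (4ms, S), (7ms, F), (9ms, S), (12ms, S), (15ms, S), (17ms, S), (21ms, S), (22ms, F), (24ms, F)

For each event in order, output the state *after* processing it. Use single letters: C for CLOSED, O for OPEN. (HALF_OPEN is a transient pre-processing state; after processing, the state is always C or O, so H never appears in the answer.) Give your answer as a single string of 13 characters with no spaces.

Answer: COOOOOOOCCCCO

Derivation:
State after each event:
  event#1 t=0ms outcome=F: state=CLOSED
  event#2 t=1ms outcome=F: state=OPEN
  event#3 t=2ms outcome=S: state=OPEN
  event#4 t=3ms outcome=F: state=OPEN
  event#5 t=4ms outcome=S: state=OPEN
  event#6 t=7ms outcome=F: state=OPEN
  event#7 t=9ms outcome=S: state=OPEN
  event#8 t=12ms outcome=S: state=OPEN
  event#9 t=15ms outcome=S: state=CLOSED
  event#10 t=17ms outcome=S: state=CLOSED
  event#11 t=21ms outcome=S: state=CLOSED
  event#12 t=22ms outcome=F: state=CLOSED
  event#13 t=24ms outcome=F: state=OPEN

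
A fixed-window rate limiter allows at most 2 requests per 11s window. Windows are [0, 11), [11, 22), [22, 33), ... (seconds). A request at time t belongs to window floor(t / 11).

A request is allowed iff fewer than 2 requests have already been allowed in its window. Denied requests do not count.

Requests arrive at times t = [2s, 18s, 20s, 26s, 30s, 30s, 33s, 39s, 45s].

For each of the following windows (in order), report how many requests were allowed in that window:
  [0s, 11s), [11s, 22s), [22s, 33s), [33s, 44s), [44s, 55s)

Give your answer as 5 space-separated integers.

Answer: 1 2 2 2 1

Derivation:
Processing requests:
  req#1 t=2s (window 0): ALLOW
  req#2 t=18s (window 1): ALLOW
  req#3 t=20s (window 1): ALLOW
  req#4 t=26s (window 2): ALLOW
  req#5 t=30s (window 2): ALLOW
  req#6 t=30s (window 2): DENY
  req#7 t=33s (window 3): ALLOW
  req#8 t=39s (window 3): ALLOW
  req#9 t=45s (window 4): ALLOW

Allowed counts by window: 1 2 2 2 1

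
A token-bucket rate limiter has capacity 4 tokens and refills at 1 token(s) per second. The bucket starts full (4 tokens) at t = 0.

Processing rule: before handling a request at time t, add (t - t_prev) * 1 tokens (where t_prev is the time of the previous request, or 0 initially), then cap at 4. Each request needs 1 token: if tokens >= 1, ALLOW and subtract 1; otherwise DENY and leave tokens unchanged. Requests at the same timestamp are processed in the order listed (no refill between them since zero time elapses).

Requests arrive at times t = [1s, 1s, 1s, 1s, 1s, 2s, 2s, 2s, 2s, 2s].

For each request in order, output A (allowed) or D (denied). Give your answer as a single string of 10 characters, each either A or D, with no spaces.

Answer: AAAADADDDD

Derivation:
Simulating step by step:
  req#1 t=1s: ALLOW
  req#2 t=1s: ALLOW
  req#3 t=1s: ALLOW
  req#4 t=1s: ALLOW
  req#5 t=1s: DENY
  req#6 t=2s: ALLOW
  req#7 t=2s: DENY
  req#8 t=2s: DENY
  req#9 t=2s: DENY
  req#10 t=2s: DENY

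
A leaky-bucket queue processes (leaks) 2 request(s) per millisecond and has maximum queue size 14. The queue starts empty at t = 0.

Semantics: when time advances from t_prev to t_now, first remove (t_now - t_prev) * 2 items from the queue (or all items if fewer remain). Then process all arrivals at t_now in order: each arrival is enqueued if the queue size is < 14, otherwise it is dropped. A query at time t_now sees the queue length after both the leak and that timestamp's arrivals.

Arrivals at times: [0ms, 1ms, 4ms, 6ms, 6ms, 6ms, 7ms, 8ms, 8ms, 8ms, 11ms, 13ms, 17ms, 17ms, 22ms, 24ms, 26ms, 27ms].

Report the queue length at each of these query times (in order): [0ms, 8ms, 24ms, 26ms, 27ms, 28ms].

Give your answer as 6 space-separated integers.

Queue lengths at query times:
  query t=0ms: backlog = 1
  query t=8ms: backlog = 3
  query t=24ms: backlog = 1
  query t=26ms: backlog = 1
  query t=27ms: backlog = 1
  query t=28ms: backlog = 0

Answer: 1 3 1 1 1 0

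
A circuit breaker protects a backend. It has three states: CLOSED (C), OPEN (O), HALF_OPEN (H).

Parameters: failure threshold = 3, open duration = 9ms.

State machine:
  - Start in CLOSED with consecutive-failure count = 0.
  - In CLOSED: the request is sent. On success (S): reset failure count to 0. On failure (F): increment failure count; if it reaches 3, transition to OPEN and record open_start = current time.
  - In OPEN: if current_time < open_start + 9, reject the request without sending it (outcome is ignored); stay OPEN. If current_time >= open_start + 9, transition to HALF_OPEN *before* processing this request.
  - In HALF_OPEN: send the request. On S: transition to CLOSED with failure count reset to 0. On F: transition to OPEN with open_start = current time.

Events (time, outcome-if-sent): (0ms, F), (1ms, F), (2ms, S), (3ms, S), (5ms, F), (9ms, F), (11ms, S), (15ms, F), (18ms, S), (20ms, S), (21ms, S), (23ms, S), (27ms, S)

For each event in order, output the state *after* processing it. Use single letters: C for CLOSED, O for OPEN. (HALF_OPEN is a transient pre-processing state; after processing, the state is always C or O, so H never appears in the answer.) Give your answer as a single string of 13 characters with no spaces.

Answer: CCCCCCCCCCCCC

Derivation:
State after each event:
  event#1 t=0ms outcome=F: state=CLOSED
  event#2 t=1ms outcome=F: state=CLOSED
  event#3 t=2ms outcome=S: state=CLOSED
  event#4 t=3ms outcome=S: state=CLOSED
  event#5 t=5ms outcome=F: state=CLOSED
  event#6 t=9ms outcome=F: state=CLOSED
  event#7 t=11ms outcome=S: state=CLOSED
  event#8 t=15ms outcome=F: state=CLOSED
  event#9 t=18ms outcome=S: state=CLOSED
  event#10 t=20ms outcome=S: state=CLOSED
  event#11 t=21ms outcome=S: state=CLOSED
  event#12 t=23ms outcome=S: state=CLOSED
  event#13 t=27ms outcome=S: state=CLOSED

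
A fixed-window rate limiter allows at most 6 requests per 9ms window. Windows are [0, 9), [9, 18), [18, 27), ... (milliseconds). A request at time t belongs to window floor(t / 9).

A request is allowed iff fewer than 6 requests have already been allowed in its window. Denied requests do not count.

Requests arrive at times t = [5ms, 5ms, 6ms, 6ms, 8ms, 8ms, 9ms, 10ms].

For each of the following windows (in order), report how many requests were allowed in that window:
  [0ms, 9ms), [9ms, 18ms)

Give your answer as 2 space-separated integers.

Processing requests:
  req#1 t=5ms (window 0): ALLOW
  req#2 t=5ms (window 0): ALLOW
  req#3 t=6ms (window 0): ALLOW
  req#4 t=6ms (window 0): ALLOW
  req#5 t=8ms (window 0): ALLOW
  req#6 t=8ms (window 0): ALLOW
  req#7 t=9ms (window 1): ALLOW
  req#8 t=10ms (window 1): ALLOW

Allowed counts by window: 6 2

Answer: 6 2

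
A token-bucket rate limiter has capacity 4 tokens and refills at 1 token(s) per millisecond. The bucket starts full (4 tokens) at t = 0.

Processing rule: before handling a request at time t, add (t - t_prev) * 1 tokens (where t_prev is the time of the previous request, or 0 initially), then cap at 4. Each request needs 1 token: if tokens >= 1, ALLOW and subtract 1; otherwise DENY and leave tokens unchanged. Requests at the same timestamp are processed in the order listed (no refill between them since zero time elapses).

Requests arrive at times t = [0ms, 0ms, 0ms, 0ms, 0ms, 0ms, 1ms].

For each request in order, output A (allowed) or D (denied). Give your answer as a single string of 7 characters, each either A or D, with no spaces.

Simulating step by step:
  req#1 t=0ms: ALLOW
  req#2 t=0ms: ALLOW
  req#3 t=0ms: ALLOW
  req#4 t=0ms: ALLOW
  req#5 t=0ms: DENY
  req#6 t=0ms: DENY
  req#7 t=1ms: ALLOW

Answer: AAAADDA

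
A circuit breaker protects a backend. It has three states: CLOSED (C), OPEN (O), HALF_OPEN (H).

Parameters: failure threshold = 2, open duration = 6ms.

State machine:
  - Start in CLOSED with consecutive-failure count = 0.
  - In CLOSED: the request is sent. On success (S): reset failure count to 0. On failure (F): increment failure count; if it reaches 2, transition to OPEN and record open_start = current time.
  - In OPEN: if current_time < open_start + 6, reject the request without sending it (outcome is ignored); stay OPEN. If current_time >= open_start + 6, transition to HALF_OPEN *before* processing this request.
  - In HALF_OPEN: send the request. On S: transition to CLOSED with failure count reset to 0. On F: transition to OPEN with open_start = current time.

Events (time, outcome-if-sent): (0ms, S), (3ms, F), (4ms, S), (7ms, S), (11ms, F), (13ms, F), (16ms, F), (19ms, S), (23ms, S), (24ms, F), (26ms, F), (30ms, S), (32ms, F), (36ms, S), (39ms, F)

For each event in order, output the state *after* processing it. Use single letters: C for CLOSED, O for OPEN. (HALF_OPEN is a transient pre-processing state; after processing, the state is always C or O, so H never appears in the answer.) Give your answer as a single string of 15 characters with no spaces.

Answer: CCCCCOOCCCOOOOO

Derivation:
State after each event:
  event#1 t=0ms outcome=S: state=CLOSED
  event#2 t=3ms outcome=F: state=CLOSED
  event#3 t=4ms outcome=S: state=CLOSED
  event#4 t=7ms outcome=S: state=CLOSED
  event#5 t=11ms outcome=F: state=CLOSED
  event#6 t=13ms outcome=F: state=OPEN
  event#7 t=16ms outcome=F: state=OPEN
  event#8 t=19ms outcome=S: state=CLOSED
  event#9 t=23ms outcome=S: state=CLOSED
  event#10 t=24ms outcome=F: state=CLOSED
  event#11 t=26ms outcome=F: state=OPEN
  event#12 t=30ms outcome=S: state=OPEN
  event#13 t=32ms outcome=F: state=OPEN
  event#14 t=36ms outcome=S: state=OPEN
  event#15 t=39ms outcome=F: state=OPEN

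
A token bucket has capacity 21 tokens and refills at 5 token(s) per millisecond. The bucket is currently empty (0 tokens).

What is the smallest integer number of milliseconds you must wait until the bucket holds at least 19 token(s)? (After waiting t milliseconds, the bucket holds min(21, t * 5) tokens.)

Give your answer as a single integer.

Need t * 5 >= 19, so t >= 19/5.
Smallest integer t = ceil(19/5) = 4.

Answer: 4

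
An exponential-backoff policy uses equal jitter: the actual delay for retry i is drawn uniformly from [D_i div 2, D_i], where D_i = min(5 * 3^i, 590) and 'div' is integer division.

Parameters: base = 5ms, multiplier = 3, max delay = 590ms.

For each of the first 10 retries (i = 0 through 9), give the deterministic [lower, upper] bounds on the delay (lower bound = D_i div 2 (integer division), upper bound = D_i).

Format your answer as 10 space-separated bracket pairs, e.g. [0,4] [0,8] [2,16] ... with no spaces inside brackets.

Answer: [2,5] [7,15] [22,45] [67,135] [202,405] [295,590] [295,590] [295,590] [295,590] [295,590]

Derivation:
Computing bounds per retry:
  i=0: D_i=min(5*3^0,590)=5, bounds=[2,5]
  i=1: D_i=min(5*3^1,590)=15, bounds=[7,15]
  i=2: D_i=min(5*3^2,590)=45, bounds=[22,45]
  i=3: D_i=min(5*3^3,590)=135, bounds=[67,135]
  i=4: D_i=min(5*3^4,590)=405, bounds=[202,405]
  i=5: D_i=min(5*3^5,590)=590, bounds=[295,590]
  i=6: D_i=min(5*3^6,590)=590, bounds=[295,590]
  i=7: D_i=min(5*3^7,590)=590, bounds=[295,590]
  i=8: D_i=min(5*3^8,590)=590, bounds=[295,590]
  i=9: D_i=min(5*3^9,590)=590, bounds=[295,590]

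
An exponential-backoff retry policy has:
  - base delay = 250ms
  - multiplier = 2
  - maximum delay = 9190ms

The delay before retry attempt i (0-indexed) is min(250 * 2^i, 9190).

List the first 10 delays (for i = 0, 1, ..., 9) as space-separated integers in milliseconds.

Computing each delay:
  i=0: min(250*2^0, 9190) = 250
  i=1: min(250*2^1, 9190) = 500
  i=2: min(250*2^2, 9190) = 1000
  i=3: min(250*2^3, 9190) = 2000
  i=4: min(250*2^4, 9190) = 4000
  i=5: min(250*2^5, 9190) = 8000
  i=6: min(250*2^6, 9190) = 9190
  i=7: min(250*2^7, 9190) = 9190
  i=8: min(250*2^8, 9190) = 9190
  i=9: min(250*2^9, 9190) = 9190

Answer: 250 500 1000 2000 4000 8000 9190 9190 9190 9190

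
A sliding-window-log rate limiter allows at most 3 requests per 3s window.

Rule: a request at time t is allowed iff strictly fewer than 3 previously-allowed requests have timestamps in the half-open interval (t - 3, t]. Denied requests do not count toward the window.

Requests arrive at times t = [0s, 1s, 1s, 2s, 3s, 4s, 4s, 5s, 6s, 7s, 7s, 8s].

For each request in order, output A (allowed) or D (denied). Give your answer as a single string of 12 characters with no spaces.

Answer: AAADAAADAAAD

Derivation:
Tracking allowed requests in the window:
  req#1 t=0s: ALLOW
  req#2 t=1s: ALLOW
  req#3 t=1s: ALLOW
  req#4 t=2s: DENY
  req#5 t=3s: ALLOW
  req#6 t=4s: ALLOW
  req#7 t=4s: ALLOW
  req#8 t=5s: DENY
  req#9 t=6s: ALLOW
  req#10 t=7s: ALLOW
  req#11 t=7s: ALLOW
  req#12 t=8s: DENY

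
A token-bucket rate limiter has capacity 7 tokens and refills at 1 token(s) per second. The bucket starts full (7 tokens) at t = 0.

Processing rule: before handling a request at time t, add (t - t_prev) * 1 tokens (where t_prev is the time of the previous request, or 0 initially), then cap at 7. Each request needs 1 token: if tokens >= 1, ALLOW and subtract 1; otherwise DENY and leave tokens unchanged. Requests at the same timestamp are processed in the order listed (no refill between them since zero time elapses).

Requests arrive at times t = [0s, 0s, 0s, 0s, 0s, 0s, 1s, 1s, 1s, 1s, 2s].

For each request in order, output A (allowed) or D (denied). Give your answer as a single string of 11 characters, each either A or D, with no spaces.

Simulating step by step:
  req#1 t=0s: ALLOW
  req#2 t=0s: ALLOW
  req#3 t=0s: ALLOW
  req#4 t=0s: ALLOW
  req#5 t=0s: ALLOW
  req#6 t=0s: ALLOW
  req#7 t=1s: ALLOW
  req#8 t=1s: ALLOW
  req#9 t=1s: DENY
  req#10 t=1s: DENY
  req#11 t=2s: ALLOW

Answer: AAAAAAAADDA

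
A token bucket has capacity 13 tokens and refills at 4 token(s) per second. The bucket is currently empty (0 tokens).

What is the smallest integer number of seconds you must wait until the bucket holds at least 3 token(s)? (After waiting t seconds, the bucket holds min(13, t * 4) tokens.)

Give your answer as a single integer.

Answer: 1

Derivation:
Need t * 4 >= 3, so t >= 3/4.
Smallest integer t = ceil(3/4) = 1.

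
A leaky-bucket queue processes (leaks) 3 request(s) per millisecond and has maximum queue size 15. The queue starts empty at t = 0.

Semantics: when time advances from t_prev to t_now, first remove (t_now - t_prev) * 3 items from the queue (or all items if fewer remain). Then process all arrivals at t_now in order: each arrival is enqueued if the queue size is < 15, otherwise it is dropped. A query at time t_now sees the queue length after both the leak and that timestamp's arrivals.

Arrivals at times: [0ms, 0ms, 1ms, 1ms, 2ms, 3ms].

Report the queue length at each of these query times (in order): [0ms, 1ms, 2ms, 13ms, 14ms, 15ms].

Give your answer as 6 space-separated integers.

Answer: 2 2 1 0 0 0

Derivation:
Queue lengths at query times:
  query t=0ms: backlog = 2
  query t=1ms: backlog = 2
  query t=2ms: backlog = 1
  query t=13ms: backlog = 0
  query t=14ms: backlog = 0
  query t=15ms: backlog = 0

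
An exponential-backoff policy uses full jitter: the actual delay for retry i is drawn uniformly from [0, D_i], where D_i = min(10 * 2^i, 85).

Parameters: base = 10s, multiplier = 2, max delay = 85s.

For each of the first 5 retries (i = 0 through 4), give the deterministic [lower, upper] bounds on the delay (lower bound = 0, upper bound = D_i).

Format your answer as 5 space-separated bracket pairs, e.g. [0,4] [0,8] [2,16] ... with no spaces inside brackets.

Answer: [0,10] [0,20] [0,40] [0,80] [0,85]

Derivation:
Computing bounds per retry:
  i=0: D_i=min(10*2^0,85)=10, bounds=[0,10]
  i=1: D_i=min(10*2^1,85)=20, bounds=[0,20]
  i=2: D_i=min(10*2^2,85)=40, bounds=[0,40]
  i=3: D_i=min(10*2^3,85)=80, bounds=[0,80]
  i=4: D_i=min(10*2^4,85)=85, bounds=[0,85]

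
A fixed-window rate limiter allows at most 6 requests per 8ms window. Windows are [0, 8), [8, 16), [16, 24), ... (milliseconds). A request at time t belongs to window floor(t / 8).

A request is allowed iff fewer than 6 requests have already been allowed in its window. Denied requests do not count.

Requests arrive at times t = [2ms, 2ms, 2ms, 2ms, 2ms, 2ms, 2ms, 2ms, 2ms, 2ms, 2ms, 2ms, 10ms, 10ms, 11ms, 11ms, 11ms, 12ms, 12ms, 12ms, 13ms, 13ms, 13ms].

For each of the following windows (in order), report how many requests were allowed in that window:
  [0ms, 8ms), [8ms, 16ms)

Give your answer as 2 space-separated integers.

Answer: 6 6

Derivation:
Processing requests:
  req#1 t=2ms (window 0): ALLOW
  req#2 t=2ms (window 0): ALLOW
  req#3 t=2ms (window 0): ALLOW
  req#4 t=2ms (window 0): ALLOW
  req#5 t=2ms (window 0): ALLOW
  req#6 t=2ms (window 0): ALLOW
  req#7 t=2ms (window 0): DENY
  req#8 t=2ms (window 0): DENY
  req#9 t=2ms (window 0): DENY
  req#10 t=2ms (window 0): DENY
  req#11 t=2ms (window 0): DENY
  req#12 t=2ms (window 0): DENY
  req#13 t=10ms (window 1): ALLOW
  req#14 t=10ms (window 1): ALLOW
  req#15 t=11ms (window 1): ALLOW
  req#16 t=11ms (window 1): ALLOW
  req#17 t=11ms (window 1): ALLOW
  req#18 t=12ms (window 1): ALLOW
  req#19 t=12ms (window 1): DENY
  req#20 t=12ms (window 1): DENY
  req#21 t=13ms (window 1): DENY
  req#22 t=13ms (window 1): DENY
  req#23 t=13ms (window 1): DENY

Allowed counts by window: 6 6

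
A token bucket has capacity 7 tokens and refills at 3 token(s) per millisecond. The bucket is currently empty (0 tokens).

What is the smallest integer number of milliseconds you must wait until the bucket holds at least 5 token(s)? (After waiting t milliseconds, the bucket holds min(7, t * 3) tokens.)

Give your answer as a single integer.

Need t * 3 >= 5, so t >= 5/3.
Smallest integer t = ceil(5/3) = 2.

Answer: 2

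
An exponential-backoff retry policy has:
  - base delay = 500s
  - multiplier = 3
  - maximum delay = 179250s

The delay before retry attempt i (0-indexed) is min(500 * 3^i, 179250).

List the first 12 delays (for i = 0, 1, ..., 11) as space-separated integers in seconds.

Computing each delay:
  i=0: min(500*3^0, 179250) = 500
  i=1: min(500*3^1, 179250) = 1500
  i=2: min(500*3^2, 179250) = 4500
  i=3: min(500*3^3, 179250) = 13500
  i=4: min(500*3^4, 179250) = 40500
  i=5: min(500*3^5, 179250) = 121500
  i=6: min(500*3^6, 179250) = 179250
  i=7: min(500*3^7, 179250) = 179250
  i=8: min(500*3^8, 179250) = 179250
  i=9: min(500*3^9, 179250) = 179250
  i=10: min(500*3^10, 179250) = 179250
  i=11: min(500*3^11, 179250) = 179250

Answer: 500 1500 4500 13500 40500 121500 179250 179250 179250 179250 179250 179250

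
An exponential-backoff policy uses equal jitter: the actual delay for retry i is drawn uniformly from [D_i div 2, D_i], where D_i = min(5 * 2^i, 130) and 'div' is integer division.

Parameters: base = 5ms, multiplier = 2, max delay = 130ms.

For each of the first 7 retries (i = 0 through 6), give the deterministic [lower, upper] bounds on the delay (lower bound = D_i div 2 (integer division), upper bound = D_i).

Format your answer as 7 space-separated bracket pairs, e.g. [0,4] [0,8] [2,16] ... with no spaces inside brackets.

Answer: [2,5] [5,10] [10,20] [20,40] [40,80] [65,130] [65,130]

Derivation:
Computing bounds per retry:
  i=0: D_i=min(5*2^0,130)=5, bounds=[2,5]
  i=1: D_i=min(5*2^1,130)=10, bounds=[5,10]
  i=2: D_i=min(5*2^2,130)=20, bounds=[10,20]
  i=3: D_i=min(5*2^3,130)=40, bounds=[20,40]
  i=4: D_i=min(5*2^4,130)=80, bounds=[40,80]
  i=5: D_i=min(5*2^5,130)=130, bounds=[65,130]
  i=6: D_i=min(5*2^6,130)=130, bounds=[65,130]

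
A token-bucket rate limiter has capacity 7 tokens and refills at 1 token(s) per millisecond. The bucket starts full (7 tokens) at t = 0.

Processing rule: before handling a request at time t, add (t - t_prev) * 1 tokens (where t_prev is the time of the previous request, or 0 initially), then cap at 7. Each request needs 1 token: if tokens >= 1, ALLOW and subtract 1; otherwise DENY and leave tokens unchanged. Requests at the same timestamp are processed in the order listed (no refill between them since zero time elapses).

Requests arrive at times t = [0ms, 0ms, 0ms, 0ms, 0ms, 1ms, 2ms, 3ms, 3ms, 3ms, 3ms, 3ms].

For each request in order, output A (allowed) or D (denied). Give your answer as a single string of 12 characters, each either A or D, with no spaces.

Simulating step by step:
  req#1 t=0ms: ALLOW
  req#2 t=0ms: ALLOW
  req#3 t=0ms: ALLOW
  req#4 t=0ms: ALLOW
  req#5 t=0ms: ALLOW
  req#6 t=1ms: ALLOW
  req#7 t=2ms: ALLOW
  req#8 t=3ms: ALLOW
  req#9 t=3ms: ALLOW
  req#10 t=3ms: ALLOW
  req#11 t=3ms: DENY
  req#12 t=3ms: DENY

Answer: AAAAAAAAAADD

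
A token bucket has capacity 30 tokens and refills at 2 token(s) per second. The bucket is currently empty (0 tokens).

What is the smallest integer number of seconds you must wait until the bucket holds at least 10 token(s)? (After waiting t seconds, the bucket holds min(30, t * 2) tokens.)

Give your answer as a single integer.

Need t * 2 >= 10, so t >= 10/2.
Smallest integer t = ceil(10/2) = 5.

Answer: 5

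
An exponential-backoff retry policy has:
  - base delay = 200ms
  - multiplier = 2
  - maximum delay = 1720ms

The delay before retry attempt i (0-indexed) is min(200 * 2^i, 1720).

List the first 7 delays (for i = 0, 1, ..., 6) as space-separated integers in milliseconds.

Computing each delay:
  i=0: min(200*2^0, 1720) = 200
  i=1: min(200*2^1, 1720) = 400
  i=2: min(200*2^2, 1720) = 800
  i=3: min(200*2^3, 1720) = 1600
  i=4: min(200*2^4, 1720) = 1720
  i=5: min(200*2^5, 1720) = 1720
  i=6: min(200*2^6, 1720) = 1720

Answer: 200 400 800 1600 1720 1720 1720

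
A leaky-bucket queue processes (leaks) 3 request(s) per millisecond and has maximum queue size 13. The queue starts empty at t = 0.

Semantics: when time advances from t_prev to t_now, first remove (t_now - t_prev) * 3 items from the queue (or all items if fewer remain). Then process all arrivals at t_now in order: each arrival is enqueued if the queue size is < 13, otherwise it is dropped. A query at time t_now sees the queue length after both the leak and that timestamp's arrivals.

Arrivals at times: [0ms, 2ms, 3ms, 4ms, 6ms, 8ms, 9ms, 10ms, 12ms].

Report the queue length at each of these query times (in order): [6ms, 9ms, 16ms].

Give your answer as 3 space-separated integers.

Queue lengths at query times:
  query t=6ms: backlog = 1
  query t=9ms: backlog = 1
  query t=16ms: backlog = 0

Answer: 1 1 0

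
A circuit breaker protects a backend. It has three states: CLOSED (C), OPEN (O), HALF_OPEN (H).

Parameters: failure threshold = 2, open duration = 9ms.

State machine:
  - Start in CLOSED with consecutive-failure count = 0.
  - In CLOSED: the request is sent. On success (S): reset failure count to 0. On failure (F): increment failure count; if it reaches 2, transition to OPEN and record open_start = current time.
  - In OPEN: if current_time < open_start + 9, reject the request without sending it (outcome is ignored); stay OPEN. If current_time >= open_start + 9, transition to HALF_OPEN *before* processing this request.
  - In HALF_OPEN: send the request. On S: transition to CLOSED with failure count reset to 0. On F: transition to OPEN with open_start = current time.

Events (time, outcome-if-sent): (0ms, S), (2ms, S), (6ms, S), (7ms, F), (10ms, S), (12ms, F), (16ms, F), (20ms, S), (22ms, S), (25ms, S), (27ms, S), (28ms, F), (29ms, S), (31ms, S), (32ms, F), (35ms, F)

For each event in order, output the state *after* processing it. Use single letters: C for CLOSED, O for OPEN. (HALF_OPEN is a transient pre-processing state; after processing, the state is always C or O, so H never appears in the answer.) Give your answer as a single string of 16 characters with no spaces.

State after each event:
  event#1 t=0ms outcome=S: state=CLOSED
  event#2 t=2ms outcome=S: state=CLOSED
  event#3 t=6ms outcome=S: state=CLOSED
  event#4 t=7ms outcome=F: state=CLOSED
  event#5 t=10ms outcome=S: state=CLOSED
  event#6 t=12ms outcome=F: state=CLOSED
  event#7 t=16ms outcome=F: state=OPEN
  event#8 t=20ms outcome=S: state=OPEN
  event#9 t=22ms outcome=S: state=OPEN
  event#10 t=25ms outcome=S: state=CLOSED
  event#11 t=27ms outcome=S: state=CLOSED
  event#12 t=28ms outcome=F: state=CLOSED
  event#13 t=29ms outcome=S: state=CLOSED
  event#14 t=31ms outcome=S: state=CLOSED
  event#15 t=32ms outcome=F: state=CLOSED
  event#16 t=35ms outcome=F: state=OPEN

Answer: CCCCCCOOOCCCCCCO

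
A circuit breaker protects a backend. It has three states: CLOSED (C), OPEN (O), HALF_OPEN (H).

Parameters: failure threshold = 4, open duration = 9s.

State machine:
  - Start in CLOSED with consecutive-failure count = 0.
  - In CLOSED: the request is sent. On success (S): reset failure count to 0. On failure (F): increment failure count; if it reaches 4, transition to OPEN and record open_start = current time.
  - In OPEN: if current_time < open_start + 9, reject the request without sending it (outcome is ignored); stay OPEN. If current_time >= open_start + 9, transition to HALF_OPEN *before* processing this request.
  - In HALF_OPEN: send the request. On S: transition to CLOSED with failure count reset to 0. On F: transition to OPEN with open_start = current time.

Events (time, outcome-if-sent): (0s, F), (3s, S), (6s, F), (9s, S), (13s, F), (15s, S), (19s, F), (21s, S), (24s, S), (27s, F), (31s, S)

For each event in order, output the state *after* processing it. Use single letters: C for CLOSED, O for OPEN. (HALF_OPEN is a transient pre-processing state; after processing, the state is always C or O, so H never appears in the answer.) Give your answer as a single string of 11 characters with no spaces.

Answer: CCCCCCCCCCC

Derivation:
State after each event:
  event#1 t=0s outcome=F: state=CLOSED
  event#2 t=3s outcome=S: state=CLOSED
  event#3 t=6s outcome=F: state=CLOSED
  event#4 t=9s outcome=S: state=CLOSED
  event#5 t=13s outcome=F: state=CLOSED
  event#6 t=15s outcome=S: state=CLOSED
  event#7 t=19s outcome=F: state=CLOSED
  event#8 t=21s outcome=S: state=CLOSED
  event#9 t=24s outcome=S: state=CLOSED
  event#10 t=27s outcome=F: state=CLOSED
  event#11 t=31s outcome=S: state=CLOSED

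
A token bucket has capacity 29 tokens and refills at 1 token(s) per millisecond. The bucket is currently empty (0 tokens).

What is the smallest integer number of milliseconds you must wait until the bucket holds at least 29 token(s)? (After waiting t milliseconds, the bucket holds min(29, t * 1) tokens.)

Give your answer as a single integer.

Need t * 1 >= 29, so t >= 29/1.
Smallest integer t = ceil(29/1) = 29.

Answer: 29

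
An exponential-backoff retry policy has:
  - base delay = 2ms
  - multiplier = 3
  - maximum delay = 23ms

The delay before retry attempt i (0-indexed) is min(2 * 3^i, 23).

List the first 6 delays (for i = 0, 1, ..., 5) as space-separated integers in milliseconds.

Computing each delay:
  i=0: min(2*3^0, 23) = 2
  i=1: min(2*3^1, 23) = 6
  i=2: min(2*3^2, 23) = 18
  i=3: min(2*3^3, 23) = 23
  i=4: min(2*3^4, 23) = 23
  i=5: min(2*3^5, 23) = 23

Answer: 2 6 18 23 23 23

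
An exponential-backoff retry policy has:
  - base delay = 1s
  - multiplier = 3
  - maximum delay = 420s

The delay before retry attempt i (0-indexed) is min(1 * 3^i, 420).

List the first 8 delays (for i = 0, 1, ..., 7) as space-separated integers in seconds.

Computing each delay:
  i=0: min(1*3^0, 420) = 1
  i=1: min(1*3^1, 420) = 3
  i=2: min(1*3^2, 420) = 9
  i=3: min(1*3^3, 420) = 27
  i=4: min(1*3^4, 420) = 81
  i=5: min(1*3^5, 420) = 243
  i=6: min(1*3^6, 420) = 420
  i=7: min(1*3^7, 420) = 420

Answer: 1 3 9 27 81 243 420 420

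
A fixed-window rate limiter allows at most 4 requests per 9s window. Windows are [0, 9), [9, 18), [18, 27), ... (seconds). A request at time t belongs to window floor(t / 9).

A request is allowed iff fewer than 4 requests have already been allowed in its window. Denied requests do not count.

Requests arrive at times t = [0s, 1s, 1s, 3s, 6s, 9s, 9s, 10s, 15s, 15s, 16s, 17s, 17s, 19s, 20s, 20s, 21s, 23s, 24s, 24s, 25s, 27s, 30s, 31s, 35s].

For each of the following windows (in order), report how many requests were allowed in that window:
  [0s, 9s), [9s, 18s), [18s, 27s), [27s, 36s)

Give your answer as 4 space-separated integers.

Processing requests:
  req#1 t=0s (window 0): ALLOW
  req#2 t=1s (window 0): ALLOW
  req#3 t=1s (window 0): ALLOW
  req#4 t=3s (window 0): ALLOW
  req#5 t=6s (window 0): DENY
  req#6 t=9s (window 1): ALLOW
  req#7 t=9s (window 1): ALLOW
  req#8 t=10s (window 1): ALLOW
  req#9 t=15s (window 1): ALLOW
  req#10 t=15s (window 1): DENY
  req#11 t=16s (window 1): DENY
  req#12 t=17s (window 1): DENY
  req#13 t=17s (window 1): DENY
  req#14 t=19s (window 2): ALLOW
  req#15 t=20s (window 2): ALLOW
  req#16 t=20s (window 2): ALLOW
  req#17 t=21s (window 2): ALLOW
  req#18 t=23s (window 2): DENY
  req#19 t=24s (window 2): DENY
  req#20 t=24s (window 2): DENY
  req#21 t=25s (window 2): DENY
  req#22 t=27s (window 3): ALLOW
  req#23 t=30s (window 3): ALLOW
  req#24 t=31s (window 3): ALLOW
  req#25 t=35s (window 3): ALLOW

Allowed counts by window: 4 4 4 4

Answer: 4 4 4 4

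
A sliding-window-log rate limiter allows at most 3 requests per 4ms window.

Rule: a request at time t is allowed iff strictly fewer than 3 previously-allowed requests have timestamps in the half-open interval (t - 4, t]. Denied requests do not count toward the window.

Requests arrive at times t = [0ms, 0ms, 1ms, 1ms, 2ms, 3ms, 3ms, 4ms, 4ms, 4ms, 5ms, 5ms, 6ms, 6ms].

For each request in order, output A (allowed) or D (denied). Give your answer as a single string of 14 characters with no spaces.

Tracking allowed requests in the window:
  req#1 t=0ms: ALLOW
  req#2 t=0ms: ALLOW
  req#3 t=1ms: ALLOW
  req#4 t=1ms: DENY
  req#5 t=2ms: DENY
  req#6 t=3ms: DENY
  req#7 t=3ms: DENY
  req#8 t=4ms: ALLOW
  req#9 t=4ms: ALLOW
  req#10 t=4ms: DENY
  req#11 t=5ms: ALLOW
  req#12 t=5ms: DENY
  req#13 t=6ms: DENY
  req#14 t=6ms: DENY

Answer: AAADDDDAADADDD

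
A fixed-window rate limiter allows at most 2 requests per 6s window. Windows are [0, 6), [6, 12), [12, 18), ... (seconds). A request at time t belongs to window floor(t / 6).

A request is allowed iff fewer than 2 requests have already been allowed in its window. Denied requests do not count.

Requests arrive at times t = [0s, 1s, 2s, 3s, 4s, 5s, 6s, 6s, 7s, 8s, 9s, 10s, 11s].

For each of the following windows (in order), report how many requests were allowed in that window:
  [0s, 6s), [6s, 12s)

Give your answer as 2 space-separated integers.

Answer: 2 2

Derivation:
Processing requests:
  req#1 t=0s (window 0): ALLOW
  req#2 t=1s (window 0): ALLOW
  req#3 t=2s (window 0): DENY
  req#4 t=3s (window 0): DENY
  req#5 t=4s (window 0): DENY
  req#6 t=5s (window 0): DENY
  req#7 t=6s (window 1): ALLOW
  req#8 t=6s (window 1): ALLOW
  req#9 t=7s (window 1): DENY
  req#10 t=8s (window 1): DENY
  req#11 t=9s (window 1): DENY
  req#12 t=10s (window 1): DENY
  req#13 t=11s (window 1): DENY

Allowed counts by window: 2 2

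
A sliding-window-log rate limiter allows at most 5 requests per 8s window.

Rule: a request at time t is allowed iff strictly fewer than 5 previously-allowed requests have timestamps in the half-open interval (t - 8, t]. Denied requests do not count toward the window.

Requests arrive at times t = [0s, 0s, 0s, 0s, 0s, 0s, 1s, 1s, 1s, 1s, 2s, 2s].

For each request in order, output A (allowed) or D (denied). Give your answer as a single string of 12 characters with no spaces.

Tracking allowed requests in the window:
  req#1 t=0s: ALLOW
  req#2 t=0s: ALLOW
  req#3 t=0s: ALLOW
  req#4 t=0s: ALLOW
  req#5 t=0s: ALLOW
  req#6 t=0s: DENY
  req#7 t=1s: DENY
  req#8 t=1s: DENY
  req#9 t=1s: DENY
  req#10 t=1s: DENY
  req#11 t=2s: DENY
  req#12 t=2s: DENY

Answer: AAAAADDDDDDD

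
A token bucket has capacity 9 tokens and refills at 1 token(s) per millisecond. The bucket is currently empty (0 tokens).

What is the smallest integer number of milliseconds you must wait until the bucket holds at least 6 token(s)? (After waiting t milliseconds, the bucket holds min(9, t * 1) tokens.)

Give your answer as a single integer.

Answer: 6

Derivation:
Need t * 1 >= 6, so t >= 6/1.
Smallest integer t = ceil(6/1) = 6.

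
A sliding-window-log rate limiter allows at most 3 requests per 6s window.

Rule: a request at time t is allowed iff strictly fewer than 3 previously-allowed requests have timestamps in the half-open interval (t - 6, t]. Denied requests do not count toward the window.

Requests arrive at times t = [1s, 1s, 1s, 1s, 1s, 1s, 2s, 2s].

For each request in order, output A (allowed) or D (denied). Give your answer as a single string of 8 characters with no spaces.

Tracking allowed requests in the window:
  req#1 t=1s: ALLOW
  req#2 t=1s: ALLOW
  req#3 t=1s: ALLOW
  req#4 t=1s: DENY
  req#5 t=1s: DENY
  req#6 t=1s: DENY
  req#7 t=2s: DENY
  req#8 t=2s: DENY

Answer: AAADDDDD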